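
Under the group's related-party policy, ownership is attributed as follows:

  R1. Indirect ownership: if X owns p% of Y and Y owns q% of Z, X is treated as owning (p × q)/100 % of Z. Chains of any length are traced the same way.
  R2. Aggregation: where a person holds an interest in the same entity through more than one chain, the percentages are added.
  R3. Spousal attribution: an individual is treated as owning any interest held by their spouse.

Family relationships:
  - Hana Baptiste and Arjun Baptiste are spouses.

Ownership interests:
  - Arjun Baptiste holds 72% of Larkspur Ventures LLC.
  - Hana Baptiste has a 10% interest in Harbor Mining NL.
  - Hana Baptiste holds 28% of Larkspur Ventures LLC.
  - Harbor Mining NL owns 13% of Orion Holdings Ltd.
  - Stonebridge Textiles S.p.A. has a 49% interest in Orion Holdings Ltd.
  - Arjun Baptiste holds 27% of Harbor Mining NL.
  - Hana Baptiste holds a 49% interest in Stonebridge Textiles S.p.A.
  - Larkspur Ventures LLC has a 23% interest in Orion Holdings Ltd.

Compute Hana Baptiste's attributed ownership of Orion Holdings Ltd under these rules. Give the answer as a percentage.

By spousal attribution (R3), Hana Baptiste is treated as also owning Arjun Baptiste's interest in Harbor Mining NL, giving 10% + 27% = 37%.
By spousal attribution (R3), Hana Baptiste is treated as also owning Arjun Baptiste's interest in Larkspur Ventures LLC, giving 28% + 72% = 100%.
Chain via Stonebridge Textiles S.p.A. (R1): 49% × 49% = 24.01% of Orion Holdings Ltd.
Chain via Harbor Mining NL (R1): 37% × 13% = 4.81% of Orion Holdings Ltd.
Chain via Larkspur Ventures LLC (R1): 100% × 23% = 23% of Orion Holdings Ltd.
Aggregating (R2): 24.01% + 4.81% + 23% = 51.82%.

51.82%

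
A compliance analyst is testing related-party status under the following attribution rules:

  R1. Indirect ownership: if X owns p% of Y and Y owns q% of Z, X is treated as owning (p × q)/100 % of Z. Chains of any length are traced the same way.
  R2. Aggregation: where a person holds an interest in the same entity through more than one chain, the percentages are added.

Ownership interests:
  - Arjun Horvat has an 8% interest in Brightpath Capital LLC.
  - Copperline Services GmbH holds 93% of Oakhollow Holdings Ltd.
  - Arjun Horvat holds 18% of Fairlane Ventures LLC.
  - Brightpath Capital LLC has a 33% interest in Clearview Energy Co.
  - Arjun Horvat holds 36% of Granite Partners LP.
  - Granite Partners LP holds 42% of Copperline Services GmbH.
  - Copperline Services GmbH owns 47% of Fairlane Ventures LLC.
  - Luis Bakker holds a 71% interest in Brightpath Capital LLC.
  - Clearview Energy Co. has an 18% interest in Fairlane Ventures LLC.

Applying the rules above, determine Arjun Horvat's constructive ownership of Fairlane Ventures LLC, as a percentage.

Chain via Brightpath Capital LLC → Clearview Energy Co. (R1): 8% × 33% × 18% = 0.4752% of Fairlane Ventures LLC.
Chain via Granite Partners LP → Copperline Services GmbH (R1): 36% × 42% × 47% = 7.1064% of Fairlane Ventures LLC.
Direct interest in Fairlane Ventures LLC: 18%.
Aggregating (R2): 0.4752% + 7.1064% + 18% = 25.5816%.

25.5816%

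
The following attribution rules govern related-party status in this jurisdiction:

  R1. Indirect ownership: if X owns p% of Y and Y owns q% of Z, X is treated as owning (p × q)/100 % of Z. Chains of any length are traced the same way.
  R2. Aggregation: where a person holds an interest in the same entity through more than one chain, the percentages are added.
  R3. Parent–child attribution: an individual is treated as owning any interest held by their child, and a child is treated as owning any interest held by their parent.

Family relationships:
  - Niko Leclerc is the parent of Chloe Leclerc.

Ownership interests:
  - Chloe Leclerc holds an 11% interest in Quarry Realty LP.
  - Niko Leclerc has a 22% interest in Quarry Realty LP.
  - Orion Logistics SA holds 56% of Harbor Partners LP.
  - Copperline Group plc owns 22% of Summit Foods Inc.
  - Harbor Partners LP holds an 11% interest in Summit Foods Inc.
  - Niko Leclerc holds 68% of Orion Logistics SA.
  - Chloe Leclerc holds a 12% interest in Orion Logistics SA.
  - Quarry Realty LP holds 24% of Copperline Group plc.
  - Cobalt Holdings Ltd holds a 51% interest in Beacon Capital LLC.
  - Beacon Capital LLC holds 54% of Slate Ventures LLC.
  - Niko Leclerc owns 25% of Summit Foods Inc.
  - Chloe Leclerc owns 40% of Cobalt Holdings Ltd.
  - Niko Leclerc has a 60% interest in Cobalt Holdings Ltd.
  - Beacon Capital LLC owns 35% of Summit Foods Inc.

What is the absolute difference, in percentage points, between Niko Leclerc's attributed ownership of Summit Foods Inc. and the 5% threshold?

44.5204

By parent–child attribution (R3), Niko Leclerc is treated as also owning Chloe Leclerc's interest in Orion Logistics SA, giving 68% + 12% = 80%.
By parent–child attribution (R3), Niko Leclerc is treated as also owning Chloe Leclerc's interest in Cobalt Holdings Ltd, giving 60% + 40% = 100%.
By parent–child attribution (R3), Niko Leclerc is treated as also owning Chloe Leclerc's interest in Quarry Realty LP, giving 22% + 11% = 33%.
Chain via Orion Logistics SA → Harbor Partners LP (R1): 80% × 56% × 11% = 4.928% of Summit Foods Inc.
Chain via Cobalt Holdings Ltd → Beacon Capital LLC (R1): 100% × 51% × 35% = 17.85% of Summit Foods Inc.
Chain via Quarry Realty LP → Copperline Group plc (R1): 33% × 24% × 22% = 1.7424% of Summit Foods Inc.
Direct interest in Summit Foods Inc: 25%.
Aggregating (R2): 4.928% + 17.85% + 1.7424% + 25% = 49.5204%.
49.5204% exceeds the 5% threshold by 44.5204 percentage points.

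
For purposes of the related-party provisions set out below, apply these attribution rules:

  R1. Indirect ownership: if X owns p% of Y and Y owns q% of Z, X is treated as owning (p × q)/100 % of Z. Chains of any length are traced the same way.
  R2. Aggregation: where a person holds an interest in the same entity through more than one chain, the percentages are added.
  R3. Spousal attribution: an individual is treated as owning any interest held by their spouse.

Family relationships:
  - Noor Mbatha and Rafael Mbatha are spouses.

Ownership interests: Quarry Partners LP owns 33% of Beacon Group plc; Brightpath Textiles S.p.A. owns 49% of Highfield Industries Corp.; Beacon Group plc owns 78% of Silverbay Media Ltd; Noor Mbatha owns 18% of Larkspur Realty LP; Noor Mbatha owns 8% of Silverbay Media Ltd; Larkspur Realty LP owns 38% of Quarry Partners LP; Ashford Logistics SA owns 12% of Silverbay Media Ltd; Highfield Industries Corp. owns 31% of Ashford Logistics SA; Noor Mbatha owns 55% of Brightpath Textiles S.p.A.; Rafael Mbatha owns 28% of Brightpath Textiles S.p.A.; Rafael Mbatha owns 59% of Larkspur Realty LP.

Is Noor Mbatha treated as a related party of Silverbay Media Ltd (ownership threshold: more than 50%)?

No

By spousal attribution (R3), Noor Mbatha is treated as also owning Rafael Mbatha's interest in Brightpath Textiles S.p.A, giving 55% + 28% = 83%.
By spousal attribution (R3), Noor Mbatha is treated as also owning Rafael Mbatha's interest in Larkspur Realty LP, giving 18% + 59% = 77%.
Chain via Brightpath Textiles S.p.A. → Highfield Industries Corp. → Ashford Logistics SA (R1): 83% × 49% × 31% × 12% = 1.512924% of Silverbay Media Ltd.
Chain via Larkspur Realty LP → Quarry Partners LP → Beacon Group plc (R1): 77% × 38% × 33% × 78% = 7.531524% of Silverbay Media Ltd.
Direct interest in Silverbay Media Ltd: 8%.
Aggregating (R2): 1.512924% + 7.531524% + 8% = 17.044448%.
17.044448% does not exceed the 50% threshold, so Noor is not a related party to Silverbay Media Ltd.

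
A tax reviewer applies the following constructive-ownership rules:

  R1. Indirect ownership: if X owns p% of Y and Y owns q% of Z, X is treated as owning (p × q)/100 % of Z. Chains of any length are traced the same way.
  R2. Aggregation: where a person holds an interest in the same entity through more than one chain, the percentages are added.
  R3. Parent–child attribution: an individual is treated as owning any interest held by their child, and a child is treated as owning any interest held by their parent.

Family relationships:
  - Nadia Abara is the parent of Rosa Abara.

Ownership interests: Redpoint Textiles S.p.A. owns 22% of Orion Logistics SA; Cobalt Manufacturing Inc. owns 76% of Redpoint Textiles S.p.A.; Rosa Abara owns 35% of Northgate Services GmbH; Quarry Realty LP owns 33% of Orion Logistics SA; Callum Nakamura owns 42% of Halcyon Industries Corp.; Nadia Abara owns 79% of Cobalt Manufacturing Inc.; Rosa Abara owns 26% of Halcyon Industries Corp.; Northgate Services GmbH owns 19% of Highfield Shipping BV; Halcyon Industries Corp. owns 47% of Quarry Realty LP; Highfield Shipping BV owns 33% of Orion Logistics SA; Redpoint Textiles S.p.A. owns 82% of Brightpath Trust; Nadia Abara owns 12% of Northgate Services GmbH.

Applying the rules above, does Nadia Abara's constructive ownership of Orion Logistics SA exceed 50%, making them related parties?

No

By parent–child attribution (R3), Nadia Abara is treated as also owning Rosa Abara's interest in Northgate Services GmbH, giving 12% + 35% = 47%.
By parent–child attribution (R3), Nadia Abara is treated as owning Rosa Abara's 26% interest in Halcyon Industries Corp.
Chain via Northgate Services GmbH → Highfield Shipping BV (R1): 47% × 19% × 33% = 2.9469% of Orion Logistics SA.
Chain via Cobalt Manufacturing Inc. → Redpoint Textiles S.p.A. (R1): 79% × 76% × 22% = 13.2088% of Orion Logistics SA.
Chain via Halcyon Industries Corp. → Quarry Realty LP (R1): 26% × 47% × 33% = 4.0326% of Orion Logistics SA.
Aggregating (R2): 2.9469% + 13.2088% + 4.0326% = 20.1883%.
20.1883% does not exceed the 50% threshold, so Nadia is not a related party to Orion Logistics SA.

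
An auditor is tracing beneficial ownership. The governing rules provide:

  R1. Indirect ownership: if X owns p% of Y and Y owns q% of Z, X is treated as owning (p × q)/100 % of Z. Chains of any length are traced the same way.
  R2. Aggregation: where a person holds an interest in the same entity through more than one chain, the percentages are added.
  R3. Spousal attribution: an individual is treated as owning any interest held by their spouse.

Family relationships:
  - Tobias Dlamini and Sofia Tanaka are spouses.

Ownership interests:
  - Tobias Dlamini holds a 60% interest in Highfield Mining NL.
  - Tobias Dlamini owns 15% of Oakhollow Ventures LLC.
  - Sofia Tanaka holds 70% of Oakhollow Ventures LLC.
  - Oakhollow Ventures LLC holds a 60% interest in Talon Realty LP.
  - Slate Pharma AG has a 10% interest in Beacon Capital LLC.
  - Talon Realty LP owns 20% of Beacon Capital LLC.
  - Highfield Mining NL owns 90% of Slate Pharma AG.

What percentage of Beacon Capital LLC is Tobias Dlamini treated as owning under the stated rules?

15.6%

By spousal attribution (R3), Tobias Dlamini is treated as also owning Sofia Tanaka's interest in Oakhollow Ventures LLC, giving 15% + 70% = 85%.
Chain via Highfield Mining NL → Slate Pharma AG (R1): 60% × 90% × 10% = 5.4% of Beacon Capital LLC.
Chain via Oakhollow Ventures LLC → Talon Realty LP (R1): 85% × 60% × 20% = 10.2% of Beacon Capital LLC.
Aggregating (R2): 5.4% + 10.2% = 15.6%.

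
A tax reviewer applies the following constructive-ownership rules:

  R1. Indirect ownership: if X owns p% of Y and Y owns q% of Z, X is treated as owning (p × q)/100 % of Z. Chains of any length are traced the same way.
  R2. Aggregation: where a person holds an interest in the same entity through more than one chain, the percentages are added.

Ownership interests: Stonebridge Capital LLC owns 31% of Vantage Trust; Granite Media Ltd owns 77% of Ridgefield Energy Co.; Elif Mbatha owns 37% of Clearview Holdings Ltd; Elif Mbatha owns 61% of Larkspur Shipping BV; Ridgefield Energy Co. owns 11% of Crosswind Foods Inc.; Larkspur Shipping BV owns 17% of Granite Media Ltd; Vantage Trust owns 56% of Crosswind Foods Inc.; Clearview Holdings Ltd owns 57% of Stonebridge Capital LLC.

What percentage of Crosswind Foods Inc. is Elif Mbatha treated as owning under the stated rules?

4.539563%

Chain via Clearview Holdings Ltd → Stonebridge Capital LLC → Vantage Trust (R1): 37% × 57% × 31% × 56% = 3.661224% of Crosswind Foods Inc.
Chain via Larkspur Shipping BV → Granite Media Ltd → Ridgefield Energy Co. (R1): 61% × 17% × 77% × 11% = 0.878339% of Crosswind Foods Inc.
Aggregating (R2): 3.661224% + 0.878339% = 4.539563%.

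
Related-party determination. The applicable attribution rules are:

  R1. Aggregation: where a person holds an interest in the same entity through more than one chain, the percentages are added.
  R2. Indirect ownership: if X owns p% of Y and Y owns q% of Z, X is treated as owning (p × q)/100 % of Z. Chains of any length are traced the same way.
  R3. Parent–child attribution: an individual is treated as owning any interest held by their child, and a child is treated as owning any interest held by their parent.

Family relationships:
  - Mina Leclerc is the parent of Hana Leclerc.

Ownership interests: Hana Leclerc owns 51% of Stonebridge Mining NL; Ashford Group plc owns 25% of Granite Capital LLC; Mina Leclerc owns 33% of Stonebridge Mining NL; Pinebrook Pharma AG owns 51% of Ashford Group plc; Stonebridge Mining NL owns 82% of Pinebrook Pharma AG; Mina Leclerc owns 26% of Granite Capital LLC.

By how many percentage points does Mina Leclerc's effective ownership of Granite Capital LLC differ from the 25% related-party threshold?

9.7822

By parent–child attribution (R3), Mina Leclerc is treated as also owning Hana Leclerc's interest in Stonebridge Mining NL, giving 33% + 51% = 84%.
Chain via Stonebridge Mining NL → Pinebrook Pharma AG → Ashford Group plc (R2): 84% × 82% × 51% × 25% = 8.7822% of Granite Capital LLC.
Direct interest in Granite Capital LLC: 26%.
Aggregating (R1): 8.7822% + 26% = 34.7822%.
34.7822% exceeds the 25% threshold by 9.7822 percentage points.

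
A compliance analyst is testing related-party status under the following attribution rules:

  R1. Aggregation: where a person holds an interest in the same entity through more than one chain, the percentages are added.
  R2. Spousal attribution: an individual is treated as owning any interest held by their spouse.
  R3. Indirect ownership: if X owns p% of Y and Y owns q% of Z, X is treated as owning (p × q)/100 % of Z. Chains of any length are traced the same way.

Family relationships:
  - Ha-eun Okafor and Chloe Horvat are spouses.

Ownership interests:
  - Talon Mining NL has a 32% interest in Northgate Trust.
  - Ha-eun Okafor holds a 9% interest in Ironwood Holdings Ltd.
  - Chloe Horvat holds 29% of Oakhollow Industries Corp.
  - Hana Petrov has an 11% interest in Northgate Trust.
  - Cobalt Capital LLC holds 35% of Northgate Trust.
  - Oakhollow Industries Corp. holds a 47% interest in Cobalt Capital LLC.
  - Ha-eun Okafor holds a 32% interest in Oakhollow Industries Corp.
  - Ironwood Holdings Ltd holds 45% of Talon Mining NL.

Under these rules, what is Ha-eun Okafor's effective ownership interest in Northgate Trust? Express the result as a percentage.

By spousal attribution (R2), Ha-eun Okafor is treated as also owning Chloe Horvat's interest in Oakhollow Industries Corp, giving 32% + 29% = 61%.
Chain via Oakhollow Industries Corp. → Cobalt Capital LLC (R3): 61% × 47% × 35% = 10.0345% of Northgate Trust.
Chain via Ironwood Holdings Ltd → Talon Mining NL (R3): 9% × 45% × 32% = 1.296% of Northgate Trust.
Aggregating (R1): 10.0345% + 1.296% = 11.3305%.

11.3305%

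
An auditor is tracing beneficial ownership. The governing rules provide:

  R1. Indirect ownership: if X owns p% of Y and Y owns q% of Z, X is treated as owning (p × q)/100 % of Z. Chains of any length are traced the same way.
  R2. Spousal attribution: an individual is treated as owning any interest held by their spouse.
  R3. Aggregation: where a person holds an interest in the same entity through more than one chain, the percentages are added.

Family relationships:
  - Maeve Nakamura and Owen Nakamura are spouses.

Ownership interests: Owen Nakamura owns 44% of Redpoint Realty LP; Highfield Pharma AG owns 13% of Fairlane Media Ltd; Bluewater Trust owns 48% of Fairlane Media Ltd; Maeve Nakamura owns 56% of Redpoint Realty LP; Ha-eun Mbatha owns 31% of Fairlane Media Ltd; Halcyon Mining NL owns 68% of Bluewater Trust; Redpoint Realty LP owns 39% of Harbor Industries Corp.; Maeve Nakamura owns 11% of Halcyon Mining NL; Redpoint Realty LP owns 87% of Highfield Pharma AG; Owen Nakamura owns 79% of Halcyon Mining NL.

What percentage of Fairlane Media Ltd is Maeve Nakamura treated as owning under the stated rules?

By spousal attribution (R2), Maeve Nakamura is treated as also owning Owen Nakamura's interest in Halcyon Mining NL, giving 11% + 79% = 90%.
By spousal attribution (R2), Maeve Nakamura is treated as also owning Owen Nakamura's interest in Redpoint Realty LP, giving 56% + 44% = 100%.
Chain via Halcyon Mining NL → Bluewater Trust (R1): 90% × 68% × 48% = 29.376% of Fairlane Media Ltd.
Chain via Redpoint Realty LP → Highfield Pharma AG (R1): 100% × 87% × 13% = 11.31% of Fairlane Media Ltd.
Aggregating (R3): 29.376% + 11.31% = 40.686%.

40.686%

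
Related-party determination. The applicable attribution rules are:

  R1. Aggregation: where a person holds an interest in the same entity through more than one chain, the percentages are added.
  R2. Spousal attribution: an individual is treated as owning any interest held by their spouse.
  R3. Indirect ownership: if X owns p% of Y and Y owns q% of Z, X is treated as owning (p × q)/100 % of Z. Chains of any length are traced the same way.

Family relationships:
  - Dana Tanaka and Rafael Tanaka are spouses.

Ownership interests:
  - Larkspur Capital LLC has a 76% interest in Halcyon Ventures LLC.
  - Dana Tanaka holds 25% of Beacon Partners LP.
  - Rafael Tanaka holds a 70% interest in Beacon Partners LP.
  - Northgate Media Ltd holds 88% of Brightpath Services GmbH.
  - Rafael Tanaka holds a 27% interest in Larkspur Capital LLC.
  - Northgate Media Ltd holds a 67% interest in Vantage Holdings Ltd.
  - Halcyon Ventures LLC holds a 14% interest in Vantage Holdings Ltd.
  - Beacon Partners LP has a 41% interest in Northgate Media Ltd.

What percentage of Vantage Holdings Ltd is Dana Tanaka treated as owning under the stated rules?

By spousal attribution (R2), Dana Tanaka is treated as also owning Rafael Tanaka's interest in Beacon Partners LP, giving 25% + 70% = 95%.
By spousal attribution (R2), Dana Tanaka is treated as owning Rafael Tanaka's 27% interest in Larkspur Capital LLC.
Chain via Beacon Partners LP → Northgate Media Ltd (R3): 95% × 41% × 67% = 26.0965% of Vantage Holdings Ltd.
Chain via Larkspur Capital LLC → Halcyon Ventures LLC (R3): 27% × 76% × 14% = 2.8728% of Vantage Holdings Ltd.
Aggregating (R1): 26.0965% + 2.8728% = 28.9693%.

28.9693%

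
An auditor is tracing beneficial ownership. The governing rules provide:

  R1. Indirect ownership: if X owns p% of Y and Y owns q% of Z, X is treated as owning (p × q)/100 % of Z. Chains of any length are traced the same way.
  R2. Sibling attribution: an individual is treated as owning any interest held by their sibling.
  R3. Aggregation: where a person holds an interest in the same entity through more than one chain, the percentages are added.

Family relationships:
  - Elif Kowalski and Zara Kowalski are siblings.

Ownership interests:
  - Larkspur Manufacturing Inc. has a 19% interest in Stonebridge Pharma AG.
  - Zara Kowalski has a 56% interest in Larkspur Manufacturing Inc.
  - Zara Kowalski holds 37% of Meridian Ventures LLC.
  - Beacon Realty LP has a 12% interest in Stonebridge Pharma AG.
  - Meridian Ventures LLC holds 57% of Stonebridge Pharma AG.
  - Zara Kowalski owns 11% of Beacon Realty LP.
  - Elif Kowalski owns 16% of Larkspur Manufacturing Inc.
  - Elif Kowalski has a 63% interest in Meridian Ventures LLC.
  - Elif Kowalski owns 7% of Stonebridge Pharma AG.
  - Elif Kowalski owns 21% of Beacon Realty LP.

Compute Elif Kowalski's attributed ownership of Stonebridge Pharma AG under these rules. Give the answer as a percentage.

81.52%

By sibling attribution (R2), Elif Kowalski is treated as also owning Zara Kowalski's interest in Beacon Realty LP, giving 21% + 11% = 32%.
By sibling attribution (R2), Elif Kowalski is treated as also owning Zara Kowalski's interest in Larkspur Manufacturing Inc, giving 16% + 56% = 72%.
By sibling attribution (R2), Elif Kowalski is treated as also owning Zara Kowalski's interest in Meridian Ventures LLC, giving 63% + 37% = 100%.
Chain via Beacon Realty LP (R1): 32% × 12% = 3.84% of Stonebridge Pharma AG.
Chain via Larkspur Manufacturing Inc. (R1): 72% × 19% = 13.68% of Stonebridge Pharma AG.
Chain via Meridian Ventures LLC (R1): 100% × 57% = 57% of Stonebridge Pharma AG.
Direct interest in Stonebridge Pharma AG: 7%.
Aggregating (R3): 3.84% + 13.68% + 57% + 7% = 81.52%.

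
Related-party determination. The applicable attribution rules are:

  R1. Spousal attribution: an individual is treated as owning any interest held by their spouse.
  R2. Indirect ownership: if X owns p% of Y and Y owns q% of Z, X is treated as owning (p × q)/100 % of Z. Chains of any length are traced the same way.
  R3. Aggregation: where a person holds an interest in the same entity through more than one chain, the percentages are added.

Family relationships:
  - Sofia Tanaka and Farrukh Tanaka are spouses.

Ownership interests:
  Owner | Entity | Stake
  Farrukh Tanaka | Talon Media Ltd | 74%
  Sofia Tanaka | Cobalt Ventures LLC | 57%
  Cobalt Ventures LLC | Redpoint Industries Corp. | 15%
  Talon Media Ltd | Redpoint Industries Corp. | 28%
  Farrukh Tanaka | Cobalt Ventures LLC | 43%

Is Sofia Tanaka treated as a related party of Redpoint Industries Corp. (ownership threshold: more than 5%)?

Yes

By spousal attribution (R1), Sofia Tanaka is treated as also owning Farrukh Tanaka's interest in Cobalt Ventures LLC, giving 57% + 43% = 100%.
By spousal attribution (R1), Sofia Tanaka is treated as owning Farrukh Tanaka's 74% interest in Talon Media Ltd.
Chain via Cobalt Ventures LLC (R2): 100% × 15% = 15% of Redpoint Industries Corp.
Chain via Talon Media Ltd (R2): 74% × 28% = 20.72% of Redpoint Industries Corp.
Aggregating (R3): 15% + 20.72% = 35.72%.
35.72% exceeds the 5% threshold, so Sofia is a related party to Redpoint Industries Corp.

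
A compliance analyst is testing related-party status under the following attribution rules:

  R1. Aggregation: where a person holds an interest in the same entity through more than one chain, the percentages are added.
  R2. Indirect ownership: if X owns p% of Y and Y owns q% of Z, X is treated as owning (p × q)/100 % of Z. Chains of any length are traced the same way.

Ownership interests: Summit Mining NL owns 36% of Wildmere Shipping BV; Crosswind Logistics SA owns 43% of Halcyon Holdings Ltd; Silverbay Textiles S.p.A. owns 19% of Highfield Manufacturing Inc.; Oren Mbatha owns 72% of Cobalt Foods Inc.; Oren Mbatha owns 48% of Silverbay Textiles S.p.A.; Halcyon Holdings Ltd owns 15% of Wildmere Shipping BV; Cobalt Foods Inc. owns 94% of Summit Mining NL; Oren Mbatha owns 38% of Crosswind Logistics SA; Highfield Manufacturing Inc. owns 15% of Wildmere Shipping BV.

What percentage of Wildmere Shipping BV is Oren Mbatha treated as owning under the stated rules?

28.1838%

Chain via Crosswind Logistics SA → Halcyon Holdings Ltd (R2): 38% × 43% × 15% = 2.451% of Wildmere Shipping BV.
Chain via Silverbay Textiles S.p.A. → Highfield Manufacturing Inc. (R2): 48% × 19% × 15% = 1.368% of Wildmere Shipping BV.
Chain via Cobalt Foods Inc. → Summit Mining NL (R2): 72% × 94% × 36% = 24.3648% of Wildmere Shipping BV.
Aggregating (R1): 2.451% + 1.368% + 24.3648% = 28.1838%.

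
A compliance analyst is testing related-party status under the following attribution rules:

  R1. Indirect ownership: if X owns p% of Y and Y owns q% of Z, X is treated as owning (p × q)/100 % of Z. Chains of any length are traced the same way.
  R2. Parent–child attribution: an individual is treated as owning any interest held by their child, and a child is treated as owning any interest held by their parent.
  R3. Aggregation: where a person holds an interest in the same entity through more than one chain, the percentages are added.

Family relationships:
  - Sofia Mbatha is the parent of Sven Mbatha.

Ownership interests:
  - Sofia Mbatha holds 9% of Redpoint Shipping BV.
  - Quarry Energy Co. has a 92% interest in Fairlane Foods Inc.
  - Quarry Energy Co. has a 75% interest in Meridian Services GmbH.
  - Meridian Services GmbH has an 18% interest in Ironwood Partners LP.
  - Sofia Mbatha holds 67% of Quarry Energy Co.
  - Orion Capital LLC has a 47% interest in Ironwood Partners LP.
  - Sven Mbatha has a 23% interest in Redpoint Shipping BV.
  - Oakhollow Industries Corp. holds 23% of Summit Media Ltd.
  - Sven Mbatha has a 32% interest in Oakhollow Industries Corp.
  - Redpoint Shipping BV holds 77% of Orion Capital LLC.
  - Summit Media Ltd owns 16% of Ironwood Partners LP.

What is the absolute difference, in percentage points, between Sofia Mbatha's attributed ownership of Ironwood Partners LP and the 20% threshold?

1.8034

By parent–child attribution (R2), Sofia Mbatha is treated as also owning Sven Mbatha's interest in Redpoint Shipping BV, giving 9% + 23% = 32%.
By parent–child attribution (R2), Sofia Mbatha is treated as owning Sven Mbatha's 32% interest in Oakhollow Industries Corp.
Chain via Quarry Energy Co. → Meridian Services GmbH (R1): 67% × 75% × 18% = 9.045% of Ironwood Partners LP.
Chain via Redpoint Shipping BV → Orion Capital LLC (R1): 32% × 77% × 47% = 11.5808% of Ironwood Partners LP.
Chain via Oakhollow Industries Corp. → Summit Media Ltd (R1): 32% × 23% × 16% = 1.1776% of Ironwood Partners LP.
Aggregating (R3): 9.045% + 11.5808% + 1.1776% = 21.8034%.
21.8034% exceeds the 20% threshold by 1.8034 percentage points.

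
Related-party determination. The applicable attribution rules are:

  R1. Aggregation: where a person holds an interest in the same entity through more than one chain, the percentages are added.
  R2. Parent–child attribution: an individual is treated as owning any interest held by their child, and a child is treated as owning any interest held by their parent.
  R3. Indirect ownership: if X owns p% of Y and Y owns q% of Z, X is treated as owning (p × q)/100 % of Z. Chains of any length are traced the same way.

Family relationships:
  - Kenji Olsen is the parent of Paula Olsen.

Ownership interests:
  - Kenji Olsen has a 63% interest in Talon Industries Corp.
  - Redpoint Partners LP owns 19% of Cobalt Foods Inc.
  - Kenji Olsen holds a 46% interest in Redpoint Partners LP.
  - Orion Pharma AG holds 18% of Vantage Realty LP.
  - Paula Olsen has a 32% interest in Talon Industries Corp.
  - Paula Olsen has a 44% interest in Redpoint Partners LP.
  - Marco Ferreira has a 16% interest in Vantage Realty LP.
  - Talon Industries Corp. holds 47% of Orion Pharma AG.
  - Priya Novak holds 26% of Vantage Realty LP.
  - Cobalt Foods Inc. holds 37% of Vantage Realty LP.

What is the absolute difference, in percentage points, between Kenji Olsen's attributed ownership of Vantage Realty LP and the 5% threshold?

9.364

By parent–child attribution (R2), Kenji Olsen is treated as also owning Paula Olsen's interest in Redpoint Partners LP, giving 46% + 44% = 90%.
By parent–child attribution (R2), Kenji Olsen is treated as also owning Paula Olsen's interest in Talon Industries Corp, giving 63% + 32% = 95%.
Chain via Redpoint Partners LP → Cobalt Foods Inc. (R3): 90% × 19% × 37% = 6.327% of Vantage Realty LP.
Chain via Talon Industries Corp. → Orion Pharma AG (R3): 95% × 47% × 18% = 8.037% of Vantage Realty LP.
Aggregating (R1): 6.327% + 8.037% = 14.364%.
14.364% exceeds the 5% threshold by 9.364 percentage points.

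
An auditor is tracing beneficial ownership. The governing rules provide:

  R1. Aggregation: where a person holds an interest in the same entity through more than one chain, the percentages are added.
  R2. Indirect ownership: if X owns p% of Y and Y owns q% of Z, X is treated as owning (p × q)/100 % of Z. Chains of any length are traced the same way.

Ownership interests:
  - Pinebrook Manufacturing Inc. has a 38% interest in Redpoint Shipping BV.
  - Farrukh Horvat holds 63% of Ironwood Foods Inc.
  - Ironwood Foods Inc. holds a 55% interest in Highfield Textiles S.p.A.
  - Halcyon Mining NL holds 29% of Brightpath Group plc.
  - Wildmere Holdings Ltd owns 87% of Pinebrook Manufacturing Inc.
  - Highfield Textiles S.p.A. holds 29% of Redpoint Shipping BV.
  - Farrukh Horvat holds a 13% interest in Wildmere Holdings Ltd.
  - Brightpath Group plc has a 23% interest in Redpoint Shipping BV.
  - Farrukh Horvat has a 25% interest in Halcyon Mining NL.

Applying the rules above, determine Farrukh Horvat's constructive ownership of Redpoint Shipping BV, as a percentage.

Chain via Halcyon Mining NL → Brightpath Group plc (R2): 25% × 29% × 23% = 1.6675% of Redpoint Shipping BV.
Chain via Wildmere Holdings Ltd → Pinebrook Manufacturing Inc. (R2): 13% × 87% × 38% = 4.2978% of Redpoint Shipping BV.
Chain via Ironwood Foods Inc. → Highfield Textiles S.p.A. (R2): 63% × 55% × 29% = 10.0485% of Redpoint Shipping BV.
Aggregating (R1): 1.6675% + 4.2978% + 10.0485% = 16.0138%.

16.0138%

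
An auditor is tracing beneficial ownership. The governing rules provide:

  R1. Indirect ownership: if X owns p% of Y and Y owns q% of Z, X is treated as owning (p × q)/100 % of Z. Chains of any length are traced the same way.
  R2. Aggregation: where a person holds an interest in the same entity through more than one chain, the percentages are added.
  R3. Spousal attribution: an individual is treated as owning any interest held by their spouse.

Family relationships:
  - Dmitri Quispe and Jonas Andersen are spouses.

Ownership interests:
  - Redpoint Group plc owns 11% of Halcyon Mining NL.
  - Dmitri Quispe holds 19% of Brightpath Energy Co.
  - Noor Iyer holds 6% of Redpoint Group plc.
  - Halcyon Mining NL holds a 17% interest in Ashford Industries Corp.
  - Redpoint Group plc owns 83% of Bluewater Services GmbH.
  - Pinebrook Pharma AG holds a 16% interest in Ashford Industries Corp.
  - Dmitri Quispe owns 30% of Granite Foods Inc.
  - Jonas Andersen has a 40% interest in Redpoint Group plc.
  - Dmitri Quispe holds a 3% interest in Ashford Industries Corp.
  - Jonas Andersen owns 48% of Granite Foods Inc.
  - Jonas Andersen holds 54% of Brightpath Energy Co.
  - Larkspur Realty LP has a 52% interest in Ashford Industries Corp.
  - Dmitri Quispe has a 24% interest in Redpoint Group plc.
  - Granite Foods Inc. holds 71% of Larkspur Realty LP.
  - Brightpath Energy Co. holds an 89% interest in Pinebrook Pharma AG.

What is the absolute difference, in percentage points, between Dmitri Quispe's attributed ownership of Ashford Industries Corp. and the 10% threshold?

33.3896

By spousal attribution (R3), Dmitri Quispe is treated as also owning Jonas Andersen's interest in Brightpath Energy Co, giving 19% + 54% = 73%.
By spousal attribution (R3), Dmitri Quispe is treated as also owning Jonas Andersen's interest in Granite Foods Inc, giving 30% + 48% = 78%.
By spousal attribution (R3), Dmitri Quispe is treated as also owning Jonas Andersen's interest in Redpoint Group plc, giving 24% + 40% = 64%.
Chain via Brightpath Energy Co. → Pinebrook Pharma AG (R1): 73% × 89% × 16% = 10.3952% of Ashford Industries Corp.
Chain via Granite Foods Inc. → Larkspur Realty LP (R1): 78% × 71% × 52% = 28.7976% of Ashford Industries Corp.
Chain via Redpoint Group plc → Halcyon Mining NL (R1): 64% × 11% × 17% = 1.1968% of Ashford Industries Corp.
Direct interest in Ashford Industries Corp: 3%.
Aggregating (R2): 10.3952% + 28.7976% + 1.1968% + 3% = 43.3896%.
43.3896% exceeds the 10% threshold by 33.3896 percentage points.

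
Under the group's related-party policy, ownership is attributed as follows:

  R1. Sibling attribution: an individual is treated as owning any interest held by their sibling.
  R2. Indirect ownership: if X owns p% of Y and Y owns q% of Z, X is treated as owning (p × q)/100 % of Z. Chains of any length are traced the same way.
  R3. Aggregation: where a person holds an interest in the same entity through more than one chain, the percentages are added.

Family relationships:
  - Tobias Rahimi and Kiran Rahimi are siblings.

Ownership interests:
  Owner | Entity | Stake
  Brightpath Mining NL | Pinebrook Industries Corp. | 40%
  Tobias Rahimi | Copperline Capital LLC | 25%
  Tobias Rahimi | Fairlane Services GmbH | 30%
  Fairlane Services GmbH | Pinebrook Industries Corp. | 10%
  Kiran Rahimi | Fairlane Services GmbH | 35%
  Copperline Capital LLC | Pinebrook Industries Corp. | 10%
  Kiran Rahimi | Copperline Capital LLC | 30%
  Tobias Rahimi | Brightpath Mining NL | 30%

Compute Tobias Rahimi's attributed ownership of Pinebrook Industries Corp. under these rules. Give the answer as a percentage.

By sibling attribution (R1), Tobias Rahimi is treated as also owning Kiran Rahimi's interest in Fairlane Services GmbH, giving 30% + 35% = 65%.
By sibling attribution (R1), Tobias Rahimi is treated as also owning Kiran Rahimi's interest in Copperline Capital LLC, giving 25% + 30% = 55%.
Chain via Fairlane Services GmbH (R2): 65% × 10% = 6.5% of Pinebrook Industries Corp.
Chain via Brightpath Mining NL (R2): 30% × 40% = 12% of Pinebrook Industries Corp.
Chain via Copperline Capital LLC (R2): 55% × 10% = 5.5% of Pinebrook Industries Corp.
Aggregating (R3): 6.5% + 12% + 5.5% = 24%.

24%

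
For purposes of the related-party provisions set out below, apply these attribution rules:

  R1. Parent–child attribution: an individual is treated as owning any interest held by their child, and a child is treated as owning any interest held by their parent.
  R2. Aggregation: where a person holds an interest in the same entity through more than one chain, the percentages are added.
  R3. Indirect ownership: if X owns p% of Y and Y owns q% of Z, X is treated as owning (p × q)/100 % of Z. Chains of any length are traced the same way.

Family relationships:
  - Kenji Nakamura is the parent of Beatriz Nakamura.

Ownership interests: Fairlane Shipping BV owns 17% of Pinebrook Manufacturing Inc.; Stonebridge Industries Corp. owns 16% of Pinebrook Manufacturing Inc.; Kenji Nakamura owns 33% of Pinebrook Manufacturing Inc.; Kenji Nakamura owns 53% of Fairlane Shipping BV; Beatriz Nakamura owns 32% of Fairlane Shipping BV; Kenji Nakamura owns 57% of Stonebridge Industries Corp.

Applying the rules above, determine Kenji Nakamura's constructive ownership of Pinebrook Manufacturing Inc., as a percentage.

56.57%

By parent–child attribution (R1), Kenji Nakamura is treated as also owning Beatriz Nakamura's interest in Fairlane Shipping BV, giving 53% + 32% = 85%.
Chain via Fairlane Shipping BV (R3): 85% × 17% = 14.45% of Pinebrook Manufacturing Inc.
Chain via Stonebridge Industries Corp. (R3): 57% × 16% = 9.12% of Pinebrook Manufacturing Inc.
Direct interest in Pinebrook Manufacturing Inc: 33%.
Aggregating (R2): 14.45% + 9.12% + 33% = 56.57%.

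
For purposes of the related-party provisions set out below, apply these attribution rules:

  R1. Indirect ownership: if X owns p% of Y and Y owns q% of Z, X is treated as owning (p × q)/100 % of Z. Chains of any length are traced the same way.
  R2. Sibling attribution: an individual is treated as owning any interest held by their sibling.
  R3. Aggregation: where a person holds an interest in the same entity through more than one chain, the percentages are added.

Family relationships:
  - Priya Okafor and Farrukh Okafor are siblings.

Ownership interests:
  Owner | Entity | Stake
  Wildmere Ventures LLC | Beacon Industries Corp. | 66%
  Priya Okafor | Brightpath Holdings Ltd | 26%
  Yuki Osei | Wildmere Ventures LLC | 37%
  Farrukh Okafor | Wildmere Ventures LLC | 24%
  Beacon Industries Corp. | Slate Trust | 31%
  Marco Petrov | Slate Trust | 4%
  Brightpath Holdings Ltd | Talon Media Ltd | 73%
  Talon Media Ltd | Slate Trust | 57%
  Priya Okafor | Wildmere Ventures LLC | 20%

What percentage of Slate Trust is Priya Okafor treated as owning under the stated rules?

By sibling attribution (R2), Priya Okafor is treated as also owning Farrukh Okafor's interest in Wildmere Ventures LLC, giving 20% + 24% = 44%.
Chain via Brightpath Holdings Ltd → Talon Media Ltd (R1): 26% × 73% × 57% = 10.8186% of Slate Trust.
Chain via Wildmere Ventures LLC → Beacon Industries Corp. (R1): 44% × 66% × 31% = 9.0024% of Slate Trust.
Aggregating (R3): 10.8186% + 9.0024% = 19.821%.

19.821%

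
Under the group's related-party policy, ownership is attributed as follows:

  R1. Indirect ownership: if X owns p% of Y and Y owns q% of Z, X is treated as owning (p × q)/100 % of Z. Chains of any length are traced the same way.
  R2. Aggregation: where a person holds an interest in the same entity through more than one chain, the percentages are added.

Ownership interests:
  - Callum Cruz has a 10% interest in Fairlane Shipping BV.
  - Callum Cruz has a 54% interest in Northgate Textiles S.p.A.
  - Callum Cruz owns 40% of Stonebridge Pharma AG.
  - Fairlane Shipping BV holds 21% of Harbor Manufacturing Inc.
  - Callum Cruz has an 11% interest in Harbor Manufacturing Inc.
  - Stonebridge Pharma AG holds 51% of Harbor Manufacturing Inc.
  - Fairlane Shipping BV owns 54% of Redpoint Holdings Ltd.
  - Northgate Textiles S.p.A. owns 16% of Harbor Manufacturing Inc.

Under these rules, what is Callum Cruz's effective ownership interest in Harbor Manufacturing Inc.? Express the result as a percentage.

Chain via Fairlane Shipping BV (R1): 10% × 21% = 2.1% of Harbor Manufacturing Inc.
Chain via Stonebridge Pharma AG (R1): 40% × 51% = 20.4% of Harbor Manufacturing Inc.
Chain via Northgate Textiles S.p.A. (R1): 54% × 16% = 8.64% of Harbor Manufacturing Inc.
Direct interest in Harbor Manufacturing Inc: 11%.
Aggregating (R2): 2.1% + 20.4% + 8.64% + 11% = 42.14%.

42.14%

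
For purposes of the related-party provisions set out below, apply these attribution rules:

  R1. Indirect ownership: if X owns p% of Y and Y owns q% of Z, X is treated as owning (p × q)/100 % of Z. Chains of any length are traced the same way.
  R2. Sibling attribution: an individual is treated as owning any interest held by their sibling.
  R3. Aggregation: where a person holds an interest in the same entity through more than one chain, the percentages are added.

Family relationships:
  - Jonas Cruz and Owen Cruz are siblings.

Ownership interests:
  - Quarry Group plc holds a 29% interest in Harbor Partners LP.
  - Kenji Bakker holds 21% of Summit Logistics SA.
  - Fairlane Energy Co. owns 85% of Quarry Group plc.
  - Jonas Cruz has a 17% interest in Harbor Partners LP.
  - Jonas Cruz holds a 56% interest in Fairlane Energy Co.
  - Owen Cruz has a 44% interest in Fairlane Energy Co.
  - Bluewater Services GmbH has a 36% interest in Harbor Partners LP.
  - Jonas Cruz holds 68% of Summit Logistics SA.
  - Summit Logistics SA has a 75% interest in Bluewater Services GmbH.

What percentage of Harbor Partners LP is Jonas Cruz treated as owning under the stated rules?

60.01%

By sibling attribution (R2), Jonas Cruz is treated as also owning Owen Cruz's interest in Fairlane Energy Co, giving 56% + 44% = 100%.
Chain via Summit Logistics SA → Bluewater Services GmbH (R1): 68% × 75% × 36% = 18.36% of Harbor Partners LP.
Chain via Fairlane Energy Co. → Quarry Group plc (R1): 100% × 85% × 29% = 24.65% of Harbor Partners LP.
Direct interest in Harbor Partners LP: 17%.
Aggregating (R3): 18.36% + 24.65% + 17% = 60.01%.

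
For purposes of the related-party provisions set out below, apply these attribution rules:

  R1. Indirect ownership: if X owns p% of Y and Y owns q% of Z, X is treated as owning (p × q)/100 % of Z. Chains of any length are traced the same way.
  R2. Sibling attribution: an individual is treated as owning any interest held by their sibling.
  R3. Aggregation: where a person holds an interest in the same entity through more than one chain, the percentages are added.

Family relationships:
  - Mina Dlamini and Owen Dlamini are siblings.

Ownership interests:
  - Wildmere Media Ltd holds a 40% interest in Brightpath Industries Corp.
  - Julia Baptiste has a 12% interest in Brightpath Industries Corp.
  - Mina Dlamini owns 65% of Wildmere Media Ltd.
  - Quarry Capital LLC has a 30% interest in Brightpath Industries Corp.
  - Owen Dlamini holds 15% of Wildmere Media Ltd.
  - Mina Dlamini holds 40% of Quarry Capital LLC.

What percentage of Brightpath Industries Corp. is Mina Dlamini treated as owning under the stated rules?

By sibling attribution (R2), Mina Dlamini is treated as also owning Owen Dlamini's interest in Wildmere Media Ltd, giving 65% + 15% = 80%.
Chain via Wildmere Media Ltd (R1): 80% × 40% = 32% of Brightpath Industries Corp.
Chain via Quarry Capital LLC (R1): 40% × 30% = 12% of Brightpath Industries Corp.
Aggregating (R3): 32% + 12% = 44%.

44%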